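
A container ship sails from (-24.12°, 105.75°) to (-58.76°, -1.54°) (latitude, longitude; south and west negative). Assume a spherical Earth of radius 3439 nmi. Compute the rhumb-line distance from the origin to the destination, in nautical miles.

Rhumb course C = atan2(Δλ, Δψ) with Δψ = ln[tan(π/4+φ₂/2)/tan(π/4+φ₁/2)] = -0.8405, Δλ = -1.8726 → C = 245.83°
d = R·|Δφ| / |cos C| = 3439·0.60458 / 0.40948 = 5078 nmi

5078 nmi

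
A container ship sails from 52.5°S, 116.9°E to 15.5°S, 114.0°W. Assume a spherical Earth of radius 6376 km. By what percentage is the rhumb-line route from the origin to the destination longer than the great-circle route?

Great circle: σ = 1.7294 rad → d_gc = Rσ = 11026.7 km
Rhumb: Δφ = +0.6458, Δλ = +2.2532, Δψ = +0.8065, q = Δφ/Δψ = 0.8007 → d_rh = R√(Δφ²+q²Δλ²) = 12217.7 km
Excess = (12217.7 − 11026.7) / 11026.7 = 1191.0 / 11026.7 = 10.80% ≈ 10.8%

10.8%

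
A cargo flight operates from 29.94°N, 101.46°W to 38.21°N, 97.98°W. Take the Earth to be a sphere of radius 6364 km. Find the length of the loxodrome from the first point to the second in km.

Δψ = ln[tan(π/4+φ₂/2)/tan(π/4+φ₁/2)] = +0.1745;  Δφ = +0.1443 rad,  Δλ = +0.0607 rad
q = Δφ/Δψ = 0.8269
d = R·√(Δφ² + q²Δλ²) = 6364·0.15283 = 973 km

973 km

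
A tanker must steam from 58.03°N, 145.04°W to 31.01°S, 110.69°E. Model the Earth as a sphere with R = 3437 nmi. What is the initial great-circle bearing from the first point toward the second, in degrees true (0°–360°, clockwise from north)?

N = sin Δλ·cos φ₂ = -0.8306;  D = cos φ₁ sin φ₂ − sin φ₁ cos φ₂ cos Δλ = -0.0936
initial course = atan2(N, D) = 263.57°

263.6°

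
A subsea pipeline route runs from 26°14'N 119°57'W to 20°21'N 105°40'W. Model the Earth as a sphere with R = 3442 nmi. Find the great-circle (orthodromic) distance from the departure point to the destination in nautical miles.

863 nmi

cos σ = sin φ₁ sin φ₂ + cos φ₁ cos φ₂ cos Δλ
      = sin(26.23°)sin(20.35°) + cos(26.23°)cos(20.35°)cos(14.28°) = 0.9687
σ = 14.365° → d = Rσ = 3442·0.25072 = 863 nmi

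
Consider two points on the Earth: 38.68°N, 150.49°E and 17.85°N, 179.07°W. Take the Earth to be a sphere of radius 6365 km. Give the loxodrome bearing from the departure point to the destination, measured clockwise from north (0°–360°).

128.1°

Δψ = ln[tan(π/4+φ₂/2)/tan(π/4+φ₁/2)] = -0.4164
Δλ = +0.5313 rad (taken the short way round)
course = atan2(Δλ, Δψ) = 128.09°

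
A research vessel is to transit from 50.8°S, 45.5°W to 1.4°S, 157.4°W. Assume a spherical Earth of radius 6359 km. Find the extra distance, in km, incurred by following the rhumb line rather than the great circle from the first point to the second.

Great circle: cos σ = sin φ₁ sin φ₂ + cos φ₁ cos φ₂ cos Δλ,  σ = 1.7893 rad → d_gc = 11377.9 km
Rhumb line: Δψ = +1.0082, q = Δφ/Δψ = 0.8552, d_rh = R√(Δφ²+q²Δλ²) = 11952.8 km
Excess = 11952.8 − 11377.9 = 574.9 ≈ 575 km

575 km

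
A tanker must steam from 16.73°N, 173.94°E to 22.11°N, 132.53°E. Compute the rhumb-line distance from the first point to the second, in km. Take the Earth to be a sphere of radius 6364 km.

4377 km

Rhumb course C = atan2(Δλ, Δψ) with Δψ = ln[tan(π/4+φ₂/2)/tan(π/4+φ₁/2)] = +0.0996, Δλ = -0.7227 → C = 277.85°
d = R·|Δφ| / |cos C| = 6364·0.09390 / 0.13653 = 4377 km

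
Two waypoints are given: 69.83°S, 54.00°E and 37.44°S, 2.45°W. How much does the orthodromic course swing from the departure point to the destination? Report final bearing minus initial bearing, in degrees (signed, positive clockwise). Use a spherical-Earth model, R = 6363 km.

+48.5°

At departure: θ₁ = atan2(sin Δλ cos φ₂, cos φ₁ sin φ₂ − sin φ₁ cos φ₂ cos Δλ) = 287.00°
At arrival: θ₂ = atan2(sin Δλ cos φ₁, −cos φ₂ sin φ₁ + sin φ₂ cos φ₁ cos Δλ) = 335.46°
Δθ = θ₂ − θ₁ = +48.5°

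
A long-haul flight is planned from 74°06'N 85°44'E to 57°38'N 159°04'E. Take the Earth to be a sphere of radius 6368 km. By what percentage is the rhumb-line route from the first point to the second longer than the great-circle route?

Great circle: σ = 0.5464 rad → d_gc = Rσ = 3479.6 km
Rhumb: Δφ = -0.2874, Δλ = +1.2799, Δψ = -0.7315, q = Δφ/Δψ = 0.3929 → d_rh = R√(Δφ²+q²Δλ²) = 3688.4 km
Excess = (3688.4 − 3479.6) / 3479.6 = 208.8 / 3479.6 = 6.00% ≈ 6.0%

6.0%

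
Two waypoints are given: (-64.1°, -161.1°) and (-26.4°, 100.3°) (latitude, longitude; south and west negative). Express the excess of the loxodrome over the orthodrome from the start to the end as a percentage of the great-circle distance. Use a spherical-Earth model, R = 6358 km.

7.8%

Great circle: σ = 1.2223 rad → d_gc = Rσ = 7771.5 km
Rhumb: Δφ = +0.6580, Δλ = -1.7209, Δψ = +0.9919, q = Δφ/Δψ = 0.6634 → d_rh = R√(Δφ²+q²Δλ²) = 8377.5 km
Excess = (8377.5 − 7771.5) / 7771.5 = 606.0 / 7771.5 = 7.80% ≈ 7.8%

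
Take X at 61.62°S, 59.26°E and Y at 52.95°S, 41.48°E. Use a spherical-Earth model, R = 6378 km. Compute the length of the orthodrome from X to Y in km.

1432 km

Haversine: a = sin²(Δφ/2)+cos φ₁ cos φ₂ sin²(Δλ/2) = 0.01255;  σ = 2·atan2(√a,√(1−a))
σ = 12.866° → d = Rσ = 6378·0.22455 = 1432 km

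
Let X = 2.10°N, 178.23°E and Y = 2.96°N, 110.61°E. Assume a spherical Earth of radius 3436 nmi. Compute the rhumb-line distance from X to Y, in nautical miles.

4051 nmi

Δψ = ln[tan(π/4+φ₂/2)/tan(π/4+φ₁/2)] = +0.0150;  Δφ = +0.0150 rad,  Δλ = -1.1802 rad
q = Δφ/Δψ = 0.9990
d = R·√(Δφ² + q²Δλ²) = 3436·1.17913 = 4051 nmi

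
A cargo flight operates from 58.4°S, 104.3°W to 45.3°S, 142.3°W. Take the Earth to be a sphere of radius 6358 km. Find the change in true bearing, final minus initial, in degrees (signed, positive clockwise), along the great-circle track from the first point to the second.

Initial bearing θ₁ = atan2(sin Δλ cos φ₂, cos φ₁ sin φ₂ − sin φ₁ cos φ₂ cos Δλ) = 282.96°
Final bearing θ₂ = (initial bearing from the destination back to the start) + 180° = 313.45°
Δθ = θ₂ − θ₁ = +30.5°

+30.5°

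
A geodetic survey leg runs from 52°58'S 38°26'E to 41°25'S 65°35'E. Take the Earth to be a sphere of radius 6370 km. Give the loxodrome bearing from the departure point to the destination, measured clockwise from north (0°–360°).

57.8°

Δψ = ln[tan(π/4+φ₂/2)/tan(π/4+φ₁/2)] = +0.2983
Δλ = +0.4739 rad (taken the short way round)
course = atan2(Δλ, Δψ) = 57.81°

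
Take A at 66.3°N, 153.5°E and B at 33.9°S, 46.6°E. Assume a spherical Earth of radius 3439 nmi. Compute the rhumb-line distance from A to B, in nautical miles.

Δψ = ln[tan(π/4+φ₂/2)/tan(π/4+φ₁/2)] = -2.1911;  Δφ = -1.7488 rad,  Δλ = -1.8658 rad
q = Δφ/Δψ = 0.7982
d = R·√(Δφ² + q²Δλ²) = 3439·2.29696 = 7899 nmi

7899 nmi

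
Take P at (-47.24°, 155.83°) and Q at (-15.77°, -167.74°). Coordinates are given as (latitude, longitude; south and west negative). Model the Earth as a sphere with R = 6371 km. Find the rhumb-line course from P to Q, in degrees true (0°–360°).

44.0°

Δψ = ln[tan(π/4+φ₂/2)/tan(π/4+φ₁/2)] = +0.6590
Δλ = +0.6358 rad (taken the short way round)
course = atan2(Δλ, Δψ) = 43.97°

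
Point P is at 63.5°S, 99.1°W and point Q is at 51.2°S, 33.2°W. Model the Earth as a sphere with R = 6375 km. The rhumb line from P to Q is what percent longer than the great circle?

Great circle: σ = 0.6239 rad → d_gc = Rσ = 3977.2 km
Rhumb: Δφ = +0.2147, Δλ = +1.1502, Δψ = +0.4025, q = Δφ/Δψ = 0.5334 → d_rh = R√(Δφ²+q²Δλ²) = 4143.3 km
Excess = (4143.3 − 3977.2) / 3977.2 = 166.1 / 3977.2 = 4.18% ≈ 4.2%

4.2%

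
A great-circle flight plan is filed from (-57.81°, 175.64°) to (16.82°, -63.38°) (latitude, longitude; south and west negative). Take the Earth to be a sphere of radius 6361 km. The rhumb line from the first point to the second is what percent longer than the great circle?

Great circle: σ = 2.1029 rad → d_gc = Rσ = 13376.7 km
Rhumb: Δφ = +1.3025, Δλ = +2.1115, Δψ = +1.5408, q = Δφ/Δψ = 0.8454 → d_rh = R√(Δφ²+q²Δλ²) = 14056.0 km
Excess = (14056.0 − 13376.7) / 13376.7 = 679.3 / 13376.7 = 5.08% ≈ 5.1%

5.1%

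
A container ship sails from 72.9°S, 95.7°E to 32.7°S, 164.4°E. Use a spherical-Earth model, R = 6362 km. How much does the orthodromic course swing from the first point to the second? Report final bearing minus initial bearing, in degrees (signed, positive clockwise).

At departure: θ₁ = atan2(sin Δλ cos φ₂, cos φ₁ sin φ₂ − sin φ₁ cos φ₂ cos Δλ) = 80.35°
At arrival: θ₂ = atan2(sin Δλ cos φ₁, −cos φ₂ sin φ₁ + sin φ₂ cos φ₁ cos Δλ) = 20.15°
Δθ = θ₂ − θ₁ = -60.2°

-60.2°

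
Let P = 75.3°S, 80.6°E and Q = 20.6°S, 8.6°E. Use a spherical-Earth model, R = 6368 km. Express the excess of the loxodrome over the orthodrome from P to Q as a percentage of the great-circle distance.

4.2%

Great circle: σ = 1.1443 rad → d_gc = Rσ = 7286.6 km
Rhumb: Δφ = +0.9547, Δλ = -1.2566, Δψ = +1.6805, q = Δφ/Δψ = 0.5681 → d_rh = R√(Δφ²+q²Δλ²) = 7591.3 km
Excess = (7591.3 − 7286.6) / 7286.6 = 304.7 / 7286.6 = 4.18% ≈ 4.2%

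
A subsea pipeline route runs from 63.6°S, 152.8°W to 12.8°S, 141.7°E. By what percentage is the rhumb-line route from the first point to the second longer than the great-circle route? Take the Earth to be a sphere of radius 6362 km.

2.5%

Great circle: σ = 1.1829 rad → d_gc = Rσ = 7525.6 km
Rhumb: Δφ = +0.8866, Δλ = -1.1432, Δψ = +1.2248, q = Δφ/Δψ = 0.7239 → d_rh = R√(Δφ²+q²Δλ²) = 7716.0 km
Excess = (7716.0 − 7525.6) / 7525.6 = 190.4 / 7525.6 = 2.53% ≈ 2.5%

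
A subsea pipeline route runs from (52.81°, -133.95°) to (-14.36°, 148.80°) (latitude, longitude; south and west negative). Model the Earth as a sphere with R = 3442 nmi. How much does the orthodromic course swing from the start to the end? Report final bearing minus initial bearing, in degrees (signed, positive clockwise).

At departure: θ₁ = atan2(sin Δλ cos φ₂, cos φ₁ sin φ₂ − sin φ₁ cos φ₂ cos Δλ) = 251.28°
At arrival: θ₂ = atan2(sin Δλ cos φ₁, −cos φ₂ sin φ₁ + sin φ₂ cos φ₁ cos Δλ) = 216.22°
Δθ = θ₂ − θ₁ = -35.1°

-35.1°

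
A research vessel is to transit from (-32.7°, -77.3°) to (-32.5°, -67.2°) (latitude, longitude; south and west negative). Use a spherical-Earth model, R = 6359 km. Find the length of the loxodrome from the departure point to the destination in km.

945 km

Δψ = ln[tan(π/4+φ₂/2)/tan(π/4+φ₁/2)] = +0.0041;  Δφ = +0.0035 rad,  Δλ = +0.1763 rad
q = Δφ/Δψ = 0.8425
d = R·√(Δφ² + q²Δλ²) = 6359·0.14855 = 945 km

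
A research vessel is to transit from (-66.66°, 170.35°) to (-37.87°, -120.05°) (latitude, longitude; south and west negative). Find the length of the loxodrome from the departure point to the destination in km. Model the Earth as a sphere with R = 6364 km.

Rhumb course C = atan2(Δλ, Δψ) with Δψ = ln[tan(π/4+φ₂/2)/tan(π/4+φ₁/2)] = +0.8621, Δλ = +1.2147 → C = 54.64°
d = R·|Δφ| / |cos C| = 6364·0.50248 / 0.57877 = 5525 km

5525 km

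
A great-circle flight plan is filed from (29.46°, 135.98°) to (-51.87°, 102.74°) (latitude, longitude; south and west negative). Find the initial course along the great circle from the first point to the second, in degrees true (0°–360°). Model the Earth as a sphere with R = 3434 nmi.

199.8°

N = sin Δλ·cos φ₂ = -0.3385;  D = cos φ₁ sin φ₂ − sin φ₁ cos φ₂ cos Δλ = -0.9389
initial course = atan2(N, D) = 199.82°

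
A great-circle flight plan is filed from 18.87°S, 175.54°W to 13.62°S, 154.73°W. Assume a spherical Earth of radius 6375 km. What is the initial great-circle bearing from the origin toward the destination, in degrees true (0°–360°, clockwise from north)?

N = sin Δλ·cos φ₂ = +0.3453;  D = cos φ₁ sin φ₂ − sin φ₁ cos φ₂ cos Δλ = +0.0710
initial course = atan2(N, D) = 78.38°

78.4°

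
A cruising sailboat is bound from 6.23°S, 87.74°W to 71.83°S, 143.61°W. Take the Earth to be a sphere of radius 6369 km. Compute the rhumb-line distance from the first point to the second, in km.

8377 km

Rhumb course C = atan2(Δλ, Δψ) with Δψ = ln[tan(π/4+φ₂/2)/tan(π/4+φ₁/2)] = -1.7242, Δλ = -0.9751 → C = 209.49°
d = R·|Δφ| / |cos C| = 6369·1.14494 / 0.87044 = 8377 km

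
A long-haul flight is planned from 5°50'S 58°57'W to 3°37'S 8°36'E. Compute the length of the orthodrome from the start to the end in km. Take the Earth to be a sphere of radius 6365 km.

7479 km

cos σ = sin φ₁ sin φ₂ + cos φ₁ cos φ₂ cos Δλ
      = sin(-5.83°)sin(-3.62°) + cos(-5.83°)cos(-3.62°)cos(67.55°) = 0.3856
σ = 67.322° → d = Rσ = 6365·1.17499 = 7479 km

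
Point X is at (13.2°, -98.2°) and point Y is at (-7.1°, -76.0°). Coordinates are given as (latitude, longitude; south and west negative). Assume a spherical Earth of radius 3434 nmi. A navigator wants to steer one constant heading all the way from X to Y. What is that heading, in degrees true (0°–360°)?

132.6°

Δψ = ln[tan(π/4+φ₂/2)/tan(π/4+φ₁/2)] = -0.3567
Δλ = +0.3875 rad (taken the short way round)
course = atan2(Δλ, Δψ) = 132.63°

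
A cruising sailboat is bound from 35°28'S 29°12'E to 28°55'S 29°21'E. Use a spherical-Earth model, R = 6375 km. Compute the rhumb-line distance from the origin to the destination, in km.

Δψ = ln[tan(π/4+φ₂/2)/tan(π/4+φ₁/2)] = +0.1352;  Δφ = +0.1143 rad,  Δλ = +0.0026 rad
q = Δφ/Δψ = 0.8454
d = R·√(Δφ² + q²Δλ²) = 6375·0.11434 = 729 km

729 km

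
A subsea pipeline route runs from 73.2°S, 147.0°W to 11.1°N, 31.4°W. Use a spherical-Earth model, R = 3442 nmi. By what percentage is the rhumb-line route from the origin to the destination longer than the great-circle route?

Great circle: σ = 1.8827 rad → d_gc = Rσ = 6480.2 nmi
Rhumb: Δφ = +1.4713, Δλ = +2.0176, Δψ = +2.1077, q = Δφ/Δψ = 0.6980 → d_rh = R√(Δφ²+q²Δλ²) = 7010.5 nmi
Excess = (7010.5 − 6480.2) / 6480.2 = 530.3 / 6480.2 = 8.18% ≈ 8.2%

8.2%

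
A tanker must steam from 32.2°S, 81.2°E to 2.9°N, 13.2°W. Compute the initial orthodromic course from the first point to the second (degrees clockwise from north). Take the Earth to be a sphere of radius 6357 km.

270.1°

N = sin Δλ·cos φ₂ = -0.9958;  D = cos φ₁ sin φ₂ − sin φ₁ cos φ₂ cos Δλ = +0.0020
initial course = atan2(N, D) = 270.11°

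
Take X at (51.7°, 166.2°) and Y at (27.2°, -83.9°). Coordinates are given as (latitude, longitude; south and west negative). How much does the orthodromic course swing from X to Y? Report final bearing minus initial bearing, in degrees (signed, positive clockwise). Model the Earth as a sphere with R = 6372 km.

+85.7°

Initial bearing θ₁ = atan2(sin Δλ cos φ₂, cos φ₁ sin φ₂ − sin φ₁ cos φ₂ cos Δλ) = 58.08°
Final bearing θ₂ = (initial bearing from the destination back to the start) + 180° = 143.74°
Δθ = θ₂ − θ₁ = +85.7°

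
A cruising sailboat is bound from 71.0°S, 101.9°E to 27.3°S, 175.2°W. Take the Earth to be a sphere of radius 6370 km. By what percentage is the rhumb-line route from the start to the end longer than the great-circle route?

Great circle: σ = 1.0822 rad → d_gc = Rσ = 6893.4 km
Rhumb: Δφ = +0.7627, Δλ = +1.4469, Δψ = +1.2921, q = Δφ/Δψ = 0.5903 → d_rh = R√(Δφ²+q²Δλ²) = 7294.0 km
Excess = (7294.0 − 6893.4) / 6893.4 = 400.6 / 6893.4 = 5.81% ≈ 5.8%

5.8%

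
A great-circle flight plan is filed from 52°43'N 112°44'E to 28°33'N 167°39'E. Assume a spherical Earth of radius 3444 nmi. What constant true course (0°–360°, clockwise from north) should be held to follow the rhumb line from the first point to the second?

120.6°

Δψ = ln[tan(π/4+φ₂/2)/tan(π/4+φ₁/2)] = -0.5664
Δλ = +0.9585 rad (taken the short way round)
course = atan2(Δλ, Δψ) = 120.58°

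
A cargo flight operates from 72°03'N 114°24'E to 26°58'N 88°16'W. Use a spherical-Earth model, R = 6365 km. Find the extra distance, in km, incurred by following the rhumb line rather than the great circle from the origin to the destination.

2449 km

Great circle: cos σ = sin φ₁ sin φ₂ + cos φ₁ cos φ₂ cos Δλ,  σ = 1.3919 rad → d_gc = 8859.48 km
Rhumb line: Δψ = -1.3565, q = Δφ/Δψ = 0.5801, d_rh = R√(Δφ²+q²Δλ²) = 11308.02 km
Excess = 11308.02 − 8859.48 = 2448.54 ≈ 2449 km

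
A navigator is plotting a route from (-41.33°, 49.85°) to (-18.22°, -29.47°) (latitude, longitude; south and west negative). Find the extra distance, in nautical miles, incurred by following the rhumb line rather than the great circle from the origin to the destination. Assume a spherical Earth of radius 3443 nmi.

101 nmi

Great circle: cos σ = sin φ₁ sin φ₂ + cos φ₁ cos φ₂ cos Δλ,  σ = 1.2253 rad → d_gc = 4218.7 nmi
Rhumb line: Δψ = +0.4700, q = Δφ/Δψ = 0.8582, d_rh = R√(Δφ²+q²Δλ²) = 4319.7 nmi
Excess = 4319.7 − 4218.7 = 101.0 ≈ 101 nmi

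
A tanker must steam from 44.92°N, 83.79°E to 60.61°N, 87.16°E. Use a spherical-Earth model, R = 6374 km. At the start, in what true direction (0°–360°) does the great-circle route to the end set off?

6.1°

θ = atan2( sin Δλ·cos φ₂ ,  cos φ₁ sin φ₂ − sin φ₁ cos φ₂ cos Δλ )
  = atan2(+0.0288, +0.2710) = 6.08°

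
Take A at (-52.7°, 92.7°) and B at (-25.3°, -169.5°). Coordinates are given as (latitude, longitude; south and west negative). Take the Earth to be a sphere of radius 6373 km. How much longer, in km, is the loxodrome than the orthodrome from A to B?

Great circle: cos σ = sin φ₁ sin φ₂ + cos φ₁ cos φ₂ cos Δλ,  σ = 1.3020 rad → d_gc = 8297.5 km
Rhumb line: Δψ = +0.6295, q = Δφ/Δψ = 0.7597, d_rh = R√(Δφ²+q²Δλ²) = 8808.1 km
Excess = 8808.1 − 8297.5 = 510.6 ≈ 511 km

511 km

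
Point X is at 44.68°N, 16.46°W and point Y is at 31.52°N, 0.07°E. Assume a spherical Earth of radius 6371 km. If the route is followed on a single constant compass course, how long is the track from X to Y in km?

Δψ = ln[tan(π/4+φ₂/2)/tan(π/4+φ₁/2)] = -0.2933;  Δφ = -0.2297 rad,  Δλ = +0.2885 rad
q = Δφ/Δψ = 0.7831
d = R·√(Δφ² + q²Δλ²) = 6371·0.32217 = 2053 km

2053 km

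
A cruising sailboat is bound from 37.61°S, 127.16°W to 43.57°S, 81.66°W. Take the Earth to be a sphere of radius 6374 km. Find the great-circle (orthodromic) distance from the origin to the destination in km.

cos σ = sin φ₁ sin φ₂ + cos φ₁ cos φ₂ cos Δλ
      = sin(-37.61°)sin(-43.57°) + cos(-37.61°)cos(-43.57°)cos(45.50°) = 0.8229
σ = 34.621° → d = Rσ = 6374·0.60425 = 3851 km

3851 km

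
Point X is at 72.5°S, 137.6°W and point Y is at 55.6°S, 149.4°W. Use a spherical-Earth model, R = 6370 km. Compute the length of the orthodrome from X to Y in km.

Haversine: a = sin²(Δφ/2)+cos φ₁ cos φ₂ sin²(Δλ/2) = 0.02339;  σ = 2·atan2(√a,√(1−a))
σ = 17.594° → d = Rσ = 6370·0.30707 = 1956 km

1956 km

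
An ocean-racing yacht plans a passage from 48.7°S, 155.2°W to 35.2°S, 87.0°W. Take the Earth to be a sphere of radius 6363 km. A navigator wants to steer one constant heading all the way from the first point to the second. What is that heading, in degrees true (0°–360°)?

Meridional parts: M(φ₁)=-0.9759, M(φ₂)=-0.6571 → ΔM = +0.3187;  Δλ = +1.1903 rad
tan C = Δλ / ΔM = +3.7343 → C = 75.01°

75.0°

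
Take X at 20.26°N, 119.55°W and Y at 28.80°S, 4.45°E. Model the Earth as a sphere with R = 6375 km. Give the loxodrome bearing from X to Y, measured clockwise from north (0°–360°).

Meridional parts: M(φ₁)=+0.3612, M(φ₂)=-0.5253 → ΔM = -0.8865;  Δλ = +2.1642 rad
tan C = Δλ / ΔM = -2.4414 → C = 112.27°

112.3°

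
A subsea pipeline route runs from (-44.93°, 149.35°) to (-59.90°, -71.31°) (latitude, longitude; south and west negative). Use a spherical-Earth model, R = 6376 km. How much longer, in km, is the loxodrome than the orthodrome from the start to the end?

1694 km

Great circle: cos σ = sin φ₁ sin φ₂ + cos φ₁ cos φ₂ cos Δλ,  σ = 1.2221 rad → d_gc = 7792.2 km
Rhumb line: Δψ = -0.4338, q = Δφ/Δψ = 0.6023, d_rh = R√(Δφ²+q²Δλ²) = 9486.1 km
Excess = 9486.1 − 7792.2 = 1693.9 ≈ 1694 km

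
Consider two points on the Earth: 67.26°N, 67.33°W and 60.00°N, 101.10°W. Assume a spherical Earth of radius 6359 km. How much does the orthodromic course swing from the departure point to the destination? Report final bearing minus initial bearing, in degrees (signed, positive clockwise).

-30.5°

At departure: θ₁ = atan2(sin Δλ cos φ₂, cos φ₁ sin φ₂ − sin φ₁ cos φ₂ cos Δλ) = 260.09°
At arrival: θ₂ = atan2(sin Δλ cos φ₁, −cos φ₂ sin φ₁ + sin φ₂ cos φ₁ cos Δλ) = 229.60°
Δθ = θ₂ − θ₁ = -30.5°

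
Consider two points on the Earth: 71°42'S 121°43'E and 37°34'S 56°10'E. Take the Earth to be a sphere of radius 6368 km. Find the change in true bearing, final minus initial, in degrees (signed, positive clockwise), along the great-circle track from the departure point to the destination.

+57.6°

At departure: θ₁ = atan2(sin Δλ cos φ₂, cos φ₁ sin φ₂ − sin φ₁ cos φ₂ cos Δλ) = 279.45°
At arrival: θ₂ = atan2(sin Δλ cos φ₁, −cos φ₂ sin φ₁ + sin φ₂ cos φ₁ cos Δλ) = 337.00°
Δθ = θ₂ − θ₁ = +57.6°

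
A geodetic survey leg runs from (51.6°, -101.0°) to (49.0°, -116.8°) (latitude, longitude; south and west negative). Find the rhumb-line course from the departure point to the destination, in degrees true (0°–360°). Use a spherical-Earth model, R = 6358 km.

255.5°

Meridional parts: M(φ₁)=+1.0549, M(φ₂)=+0.9838 → ΔM = -0.0711;  Δλ = -0.2758 rad
tan C = Δλ / ΔM = +3.8804 → C = 255.55°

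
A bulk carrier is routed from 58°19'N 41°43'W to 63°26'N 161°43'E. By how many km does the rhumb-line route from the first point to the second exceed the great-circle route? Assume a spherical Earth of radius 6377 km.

Great circle: cos σ = sin φ₁ sin φ₂ + cos φ₁ cos φ₂ cos Δλ,  σ = 0.9937 rad → d_gc = 6336.9 km
Rhumb line: Δψ = +0.1839, q = Δφ/Δψ = 0.4855, d_rh = R√(Δφ²+q²Δλ²) = 8479.6 km
Excess = 8479.6 − 6336.9 = 2142.7 ≈ 2143 km

2143 km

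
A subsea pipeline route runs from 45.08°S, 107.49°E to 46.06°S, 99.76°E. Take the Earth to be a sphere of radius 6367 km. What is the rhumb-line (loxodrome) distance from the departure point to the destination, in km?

611 km

Rhumb course C = atan2(Δλ, Δψ) with Δψ = ln[tan(π/4+φ₂/2)/tan(π/4+φ₁/2)] = -0.0244, Δλ = -0.1349 → C = 259.73°
d = R·|Δφ| / |cos C| = 6367·0.01710 / 0.17821 = 611 km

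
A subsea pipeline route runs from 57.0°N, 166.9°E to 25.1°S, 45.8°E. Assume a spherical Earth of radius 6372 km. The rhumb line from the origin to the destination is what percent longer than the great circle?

Great circle: σ = 2.2275 rad → d_gc = Rσ = 14193.7 km
Rhumb: Δφ = -1.4329, Δλ = -2.1136, Δψ = -1.6695, q = Δφ/Δψ = 0.8583 → d_rh = R√(Δφ²+q²Δλ²) = 14730.5 km
Excess = (14730.5 − 14193.7) / 14193.7 = 536.8 / 14193.7 = 3.78% ≈ 3.8%

3.8%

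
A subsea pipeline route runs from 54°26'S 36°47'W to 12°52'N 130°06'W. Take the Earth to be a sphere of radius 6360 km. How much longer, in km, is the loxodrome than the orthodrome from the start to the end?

276 km

Great circle: cos σ = sin φ₁ sin φ₂ + cos φ₁ cos φ₂ cos Δλ,  σ = 1.7864 rad → d_gc = 11361.6 km
Rhumb line: Δψ = +1.3636, q = Δφ/Δψ = 0.8614, d_rh = R√(Δφ²+q²Δλ²) = 11637.2 km
Excess = 11637.2 − 11361.6 = 275.6 ≈ 276 km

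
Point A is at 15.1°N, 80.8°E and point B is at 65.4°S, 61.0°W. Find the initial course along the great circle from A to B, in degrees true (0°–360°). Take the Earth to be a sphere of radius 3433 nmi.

198.0°

N = sin Δλ·cos φ₂ = -0.2574;  D = cos φ₁ sin φ₂ − sin φ₁ cos φ₂ cos Δλ = -0.7926
initial course = atan2(N, D) = 197.99°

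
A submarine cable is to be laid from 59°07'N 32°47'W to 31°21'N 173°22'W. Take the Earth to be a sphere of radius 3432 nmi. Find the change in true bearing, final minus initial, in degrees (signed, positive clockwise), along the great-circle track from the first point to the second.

-127.8°

Initial bearing θ₁ = atan2(sin Δλ cos φ₂, cos φ₁ sin φ₂ − sin φ₁ cos φ₂ cos Δλ) = 326.95°
Final bearing θ₂ = (initial bearing from the destination back to the start) + 180° = 199.14°
Δθ = θ₂ − θ₁ = -127.8°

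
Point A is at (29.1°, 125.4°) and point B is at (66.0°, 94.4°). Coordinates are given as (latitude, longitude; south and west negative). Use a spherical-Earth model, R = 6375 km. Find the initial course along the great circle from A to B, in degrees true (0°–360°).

341.6°

θ = atan2( sin Δλ·cos φ₂ ,  cos φ₁ sin φ₂ − sin φ₁ cos φ₂ cos Δλ )
  = atan2(-0.2095, +0.6287) = 341.57°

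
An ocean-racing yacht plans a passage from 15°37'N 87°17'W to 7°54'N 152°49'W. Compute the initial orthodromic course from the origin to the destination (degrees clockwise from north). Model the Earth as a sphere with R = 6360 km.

271.4°

N = sin Δλ·cos φ₂ = -0.9016;  D = cos φ₁ sin φ₂ − sin φ₁ cos φ₂ cos Δλ = +0.0219
initial course = atan2(N, D) = 271.39°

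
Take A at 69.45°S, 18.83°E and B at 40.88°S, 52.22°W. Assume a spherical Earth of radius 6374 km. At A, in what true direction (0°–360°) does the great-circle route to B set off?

N = sin Δλ·cos φ₂ = -0.7151;  D = cos φ₁ sin φ₂ − sin φ₁ cos φ₂ cos Δλ = +0.0002
initial course = atan2(N, D) = 270.01°

270.0°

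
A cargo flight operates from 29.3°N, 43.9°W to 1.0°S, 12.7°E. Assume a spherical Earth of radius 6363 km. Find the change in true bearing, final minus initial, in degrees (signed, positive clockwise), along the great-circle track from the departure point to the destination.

Initial bearing θ₁ = atan2(sin Δλ cos φ₂, cos φ₁ sin φ₂ − sin φ₁ cos φ₂ cos Δλ) = 108.83°
Final bearing θ₂ = (initial bearing from the destination back to the start) + 180° = 124.36°
Δθ = θ₂ − θ₁ = +15.5°

+15.5°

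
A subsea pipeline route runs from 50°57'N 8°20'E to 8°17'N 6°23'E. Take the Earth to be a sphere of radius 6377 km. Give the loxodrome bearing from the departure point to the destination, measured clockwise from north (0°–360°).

Meridional parts: M(φ₁)=+1.0367, M(φ₂)=+0.1451 → ΔM = -0.8917;  Δλ = -0.0340 rad
tan C = Δλ / ΔM = +0.0382 → C = 182.19°

182.2°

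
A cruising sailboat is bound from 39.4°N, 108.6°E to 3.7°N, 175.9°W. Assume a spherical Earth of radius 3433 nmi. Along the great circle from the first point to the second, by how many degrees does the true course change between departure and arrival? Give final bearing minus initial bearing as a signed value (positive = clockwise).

+33.3°

At departure: θ₁ = atan2(sin Δλ cos φ₂, cos φ₁ sin φ₂ − sin φ₁ cos φ₂ cos Δλ) = 96.42°
At arrival: θ₂ = atan2(sin Δλ cos φ₁, −cos φ₂ sin φ₁ + sin φ₂ cos φ₁ cos Δλ) = 129.69°
Δθ = θ₂ − θ₁ = +33.3°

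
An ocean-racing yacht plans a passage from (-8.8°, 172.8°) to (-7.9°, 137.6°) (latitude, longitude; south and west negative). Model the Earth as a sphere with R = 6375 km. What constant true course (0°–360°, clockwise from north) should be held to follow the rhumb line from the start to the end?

Meridional parts: M(φ₁)=-0.1542, M(φ₂)=-0.1383 → ΔM = +0.0159;  Δλ = -0.6144 rad
tan C = Δλ / ΔM = -38.6961 → C = 271.48°

271.5°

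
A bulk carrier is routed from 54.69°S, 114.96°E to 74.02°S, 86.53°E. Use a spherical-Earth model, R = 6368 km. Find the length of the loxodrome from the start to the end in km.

Rhumb course C = atan2(Δλ, Δψ) with Δψ = ln[tan(π/4+φ₂/2)/tan(π/4+φ₁/2)] = -0.8187, Δλ = -0.4962 → C = 211.22°
d = R·|Δφ| / |cos C| = 6368·0.33737 / 0.85519 = 2512 km

2512 km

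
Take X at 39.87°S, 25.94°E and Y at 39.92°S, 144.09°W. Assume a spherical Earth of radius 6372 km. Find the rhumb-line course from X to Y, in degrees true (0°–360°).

Δψ = ln[tan(π/4+φ₂/2)/tan(π/4+φ₁/2)] = -0.0011
Δλ = -2.9676 rad (taken the short way round)
course = atan2(Δλ, Δψ) = 269.98°

270.0°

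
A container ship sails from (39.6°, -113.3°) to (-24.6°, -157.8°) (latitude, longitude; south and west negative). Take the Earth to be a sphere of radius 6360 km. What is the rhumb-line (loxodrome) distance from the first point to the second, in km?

Δψ = ln[tan(π/4+φ₂/2)/tan(π/4+φ₁/2)] = -1.1970;  Δφ = -1.1205 rad,  Δλ = -0.7767 rad
q = Δφ/Δψ = 0.9361
d = R·√(Δφ² + q²Δλ²) = 6360·1.33570 = 8495 km

8495 km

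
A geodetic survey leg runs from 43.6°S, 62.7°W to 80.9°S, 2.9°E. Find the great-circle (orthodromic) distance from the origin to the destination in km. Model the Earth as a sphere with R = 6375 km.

4813 km

Haversine: a = sin²(Δφ/2)+cos φ₁ cos φ₂ sin²(Δλ/2) = 0.13587;  σ = 2·atan2(√a,√(1−a))
σ = 43.260° → d = Rσ = 6375·0.75503 = 4813 km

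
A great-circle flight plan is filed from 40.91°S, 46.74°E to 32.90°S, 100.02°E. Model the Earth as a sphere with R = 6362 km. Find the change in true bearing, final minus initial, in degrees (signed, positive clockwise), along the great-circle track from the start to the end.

Initial bearing θ₁ = atan2(sin Δλ cos φ₂, cos φ₁ sin φ₂ − sin φ₁ cos φ₂ cos Δλ) = 96.93°
Final bearing θ₂ = (initial bearing from the destination back to the start) + 180° = 63.32°
Δθ = θ₂ − θ₁ = -33.6°

-33.6°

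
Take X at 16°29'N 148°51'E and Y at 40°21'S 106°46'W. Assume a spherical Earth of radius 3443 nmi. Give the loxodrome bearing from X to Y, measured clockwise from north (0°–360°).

Δψ = ln[tan(π/4+φ₂/2)/tan(π/4+φ₁/2)] = -1.0626
Δλ = +1.8218 rad (taken the short way round)
course = atan2(Δλ, Δψ) = 120.25°

120.3°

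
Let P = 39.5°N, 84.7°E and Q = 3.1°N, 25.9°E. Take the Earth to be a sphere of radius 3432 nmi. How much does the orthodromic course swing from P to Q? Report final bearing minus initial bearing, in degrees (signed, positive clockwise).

-24.3°

At departure: θ₁ = atan2(sin Δλ cos φ₂, cos φ₁ sin φ₂ − sin φ₁ cos φ₂ cos Δλ) = 251.41°
At arrival: θ₂ = atan2(sin Δλ cos φ₁, −cos φ₂ sin φ₁ + sin φ₂ cos φ₁ cos Δλ) = 227.09°
Δθ = θ₂ − θ₁ = -24.3°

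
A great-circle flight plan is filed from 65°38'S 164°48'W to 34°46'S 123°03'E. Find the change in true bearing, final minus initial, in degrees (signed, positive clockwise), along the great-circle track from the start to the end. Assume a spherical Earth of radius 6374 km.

+60.3°

Initial bearing θ₁ = atan2(sin Δλ cos φ₂, cos φ₁ sin φ₂ − sin φ₁ cos φ₂ cos Δλ) = 269.57°
Final bearing θ₂ = (initial bearing from the destination back to the start) + 180° = 329.85°
Δθ = θ₂ − θ₁ = +60.3°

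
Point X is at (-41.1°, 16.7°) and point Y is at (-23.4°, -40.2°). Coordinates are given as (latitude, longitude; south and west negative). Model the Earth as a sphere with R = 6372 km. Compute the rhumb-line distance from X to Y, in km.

5666 km

Δψ = ln[tan(π/4+φ₂/2)/tan(π/4+φ₁/2)] = +0.3679;  Δφ = +0.3089 rad,  Δλ = -0.9931 rad
q = Δφ/Δψ = 0.8396
d = R·√(Δφ² + q²Δλ²) = 6372·0.88924 = 5666 km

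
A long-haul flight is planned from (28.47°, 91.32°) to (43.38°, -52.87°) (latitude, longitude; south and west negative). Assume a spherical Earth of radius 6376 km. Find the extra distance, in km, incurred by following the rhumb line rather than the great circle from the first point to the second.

1785 km

Great circle: cos σ = sin φ₁ sin φ₂ + cos φ₁ cos φ₂ cos Δλ,  σ = 1.7627 rad → d_gc = 11239.0 km
Rhumb line: Δψ = +0.3232, q = Δφ/Δψ = 0.8051, d_rh = R√(Δφ²+q²Δλ²) = 13024.2 km
Excess = 13024.2 − 11239.0 = 1785.2 ≈ 1785 km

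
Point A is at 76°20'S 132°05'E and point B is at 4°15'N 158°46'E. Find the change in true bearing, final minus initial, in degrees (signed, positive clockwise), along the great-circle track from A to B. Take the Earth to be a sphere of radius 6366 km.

Initial bearing θ₁ = atan2(sin Δλ cos φ₂, cos φ₁ sin φ₂ − sin φ₁ cos φ₂ cos Δλ) = 26.88°
Final bearing θ₂ = (initial bearing from the destination back to the start) + 180° = 6.15°
Δθ = θ₂ − θ₁ = -20.7°

-20.7°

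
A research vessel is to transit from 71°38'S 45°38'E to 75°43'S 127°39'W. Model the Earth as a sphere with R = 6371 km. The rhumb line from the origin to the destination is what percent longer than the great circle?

Great circle: σ = 0.5689 rad → d_gc = Rσ = 3624.2 km
Rhumb: Δφ = -0.0713, Δλ = -3.0244, Δψ = -0.2549, q = Δφ/Δψ = 0.2796 → d_rh = R√(Δφ²+q²Δλ²) = 5407.1 km
Excess = (5407.1 − 3624.2) / 3624.2 = 1782.9 / 3624.2 = 49.19% ≈ 49.2%

49.2%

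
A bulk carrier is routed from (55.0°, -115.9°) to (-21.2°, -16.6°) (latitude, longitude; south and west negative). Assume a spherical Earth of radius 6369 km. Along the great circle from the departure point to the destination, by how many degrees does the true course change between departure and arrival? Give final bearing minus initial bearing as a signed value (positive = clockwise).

+47.0°

At departure: θ₁ = atan2(sin Δλ cos φ₂, cos φ₁ sin φ₂ − sin φ₁ cos φ₂ cos Δλ) = 95.22°
At arrival: θ₂ = atan2(sin Δλ cos φ₁, −cos φ₂ sin φ₁ + sin φ₂ cos φ₁ cos Δλ) = 142.22°
Δθ = θ₂ − θ₁ = +47.0°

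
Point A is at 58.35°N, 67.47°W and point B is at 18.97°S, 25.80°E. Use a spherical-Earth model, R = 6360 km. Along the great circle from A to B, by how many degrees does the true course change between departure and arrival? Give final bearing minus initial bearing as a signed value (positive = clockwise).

Initial bearing θ₁ = atan2(sin Δλ cos φ₂, cos φ₁ sin φ₂ − sin φ₁ cos φ₂ cos Δλ) = 97.52°
Final bearing θ₂ = (initial bearing from the destination back to the start) + 180° = 146.63°
Δθ = θ₂ − θ₁ = +49.1°

+49.1°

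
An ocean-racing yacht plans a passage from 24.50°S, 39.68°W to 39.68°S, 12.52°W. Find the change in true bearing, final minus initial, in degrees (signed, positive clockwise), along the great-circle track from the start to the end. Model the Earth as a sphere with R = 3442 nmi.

At departure: θ₁ = atan2(sin Δλ cos φ₂, cos φ₁ sin φ₂ − sin φ₁ cos φ₂ cos Δλ) = 130.22°
At arrival: θ₂ = atan2(sin Δλ cos φ₁, −cos φ₂ sin φ₁ + sin φ₂ cos φ₁ cos Δλ) = 115.46°
Δθ = θ₂ − θ₁ = -14.8°

-14.8°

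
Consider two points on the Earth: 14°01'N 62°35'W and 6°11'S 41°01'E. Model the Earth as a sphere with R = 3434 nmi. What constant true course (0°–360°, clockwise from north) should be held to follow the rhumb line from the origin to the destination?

Δψ = ln[tan(π/4+φ₂/2)/tan(π/4+φ₁/2)] = -0.3552
Δλ = +1.8082 rad (taken the short way round)
course = atan2(Δλ, Δψ) = 101.12°

101.1°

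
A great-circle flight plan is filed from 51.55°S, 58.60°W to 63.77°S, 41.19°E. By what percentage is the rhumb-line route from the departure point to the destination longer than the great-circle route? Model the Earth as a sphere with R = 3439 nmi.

10.5%

Great circle: σ = 0.8556 rad → d_gc = Rσ = 2942.4 nmi
Rhumb: Δφ = -0.2133, Δλ = +1.7417, Δψ = -0.4033, q = Δφ/Δψ = 0.5288 → d_rh = R√(Δφ²+q²Δλ²) = 3251.2 nmi
Excess = (3251.2 − 2942.4) / 2942.4 = 308.8 / 2942.4 = 10.49% ≈ 10.5%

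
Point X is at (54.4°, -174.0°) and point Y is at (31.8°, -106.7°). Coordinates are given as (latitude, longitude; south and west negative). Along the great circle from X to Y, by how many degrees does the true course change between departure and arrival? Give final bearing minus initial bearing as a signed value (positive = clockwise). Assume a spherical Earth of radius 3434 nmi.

At departure: θ₁ = atan2(sin Δλ cos φ₂, cos φ₁ sin φ₂ − sin φ₁ cos φ₂ cos Δλ) = 87.07°
At arrival: θ₂ = atan2(sin Δλ cos φ₁, −cos φ₂ sin φ₁ + sin φ₂ cos φ₁ cos Δλ) = 136.84°
Δθ = θ₂ − θ₁ = +49.8°

+49.8°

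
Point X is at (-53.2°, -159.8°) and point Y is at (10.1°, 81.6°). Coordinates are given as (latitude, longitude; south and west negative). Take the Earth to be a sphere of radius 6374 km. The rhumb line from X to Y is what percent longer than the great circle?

4.8%

Great circle: σ = 2.0072 rad → d_gc = Rσ = 12794.2 km
Rhumb: Δφ = +1.1048, Δλ = -2.0700, Δψ = +1.2778, q = Δφ/Δψ = 0.8646 → d_rh = R√(Δφ²+q²Δλ²) = 13405.7 km
Excess = (13405.7 − 12794.2) / 12794.2 = 611.5 / 12794.2 = 4.78% ≈ 4.8%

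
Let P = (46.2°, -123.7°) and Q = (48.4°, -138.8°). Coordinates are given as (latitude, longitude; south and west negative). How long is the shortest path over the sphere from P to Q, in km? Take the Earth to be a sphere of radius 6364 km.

1161 km

Haversine: a = sin²(Δφ/2)+cos φ₁ cos φ₂ sin²(Δλ/2) = 0.00830;  σ = 2·atan2(√a,√(1−a))
σ = 10.455° → d = Rσ = 6364·0.18248 = 1161 km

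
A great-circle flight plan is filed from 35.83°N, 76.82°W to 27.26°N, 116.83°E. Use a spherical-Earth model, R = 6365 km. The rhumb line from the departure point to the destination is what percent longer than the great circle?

22.7%

Great circle: σ = 2.0178 rad → d_gc = Rσ = 12843.1 km
Rhumb: Δφ = -0.1496, Δλ = -2.9034, Δψ = -0.1758, q = Δφ/Δψ = 0.8508 → d_rh = R√(Δφ²+q²Δλ²) = 15752.1 km
Excess = (15752.1 − 12843.1) / 12843.1 = 2909.0 / 12843.1 = 22.6503% ≈ 22.7%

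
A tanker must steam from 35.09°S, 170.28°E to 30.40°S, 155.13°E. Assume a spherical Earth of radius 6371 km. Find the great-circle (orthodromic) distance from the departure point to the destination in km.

1508 km

Haversine: a = sin²(Δφ/2)+cos φ₁ cos φ₂ sin²(Δλ/2) = 0.01394;  σ = 2·atan2(√a,√(1−a))
σ = 13.560° → d = Rσ = 6371·0.23667 = 1508 km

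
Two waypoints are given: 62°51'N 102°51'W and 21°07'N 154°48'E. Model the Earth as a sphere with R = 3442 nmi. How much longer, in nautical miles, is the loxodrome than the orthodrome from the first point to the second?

Great circle: cos σ = sin φ₁ sin φ₂ + cos φ₁ cos φ₂ cos Δλ,  σ = 1.3392 rad → d_gc = 4609.5 nmi
Rhumb line: Δψ = -1.0438, q = Δφ/Δψ = 0.6978, d_rh = R√(Δφ²+q²Δλ²) = 4969.2 nmi
Excess = 4969.2 − 4609.5 = 359.7 ≈ 360 nmi

360 nmi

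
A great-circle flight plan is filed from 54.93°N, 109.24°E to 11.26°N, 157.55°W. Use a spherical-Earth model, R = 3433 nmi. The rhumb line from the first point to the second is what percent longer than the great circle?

Great circle: σ = 1.4422 rad → d_gc = Rσ = 4951.0 nmi
Rhumb: Δφ = -0.7622, Δλ = +1.6268, Δψ = -0.9543, q = Δφ/Δψ = 0.7987 → d_rh = R√(Δφ²+q²Δλ²) = 5171.4 nmi
Excess = (5171.4 − 4951.0) / 4951.0 = 220.4 / 4951.0 = 4.452% ≈ 4.5%

4.5%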